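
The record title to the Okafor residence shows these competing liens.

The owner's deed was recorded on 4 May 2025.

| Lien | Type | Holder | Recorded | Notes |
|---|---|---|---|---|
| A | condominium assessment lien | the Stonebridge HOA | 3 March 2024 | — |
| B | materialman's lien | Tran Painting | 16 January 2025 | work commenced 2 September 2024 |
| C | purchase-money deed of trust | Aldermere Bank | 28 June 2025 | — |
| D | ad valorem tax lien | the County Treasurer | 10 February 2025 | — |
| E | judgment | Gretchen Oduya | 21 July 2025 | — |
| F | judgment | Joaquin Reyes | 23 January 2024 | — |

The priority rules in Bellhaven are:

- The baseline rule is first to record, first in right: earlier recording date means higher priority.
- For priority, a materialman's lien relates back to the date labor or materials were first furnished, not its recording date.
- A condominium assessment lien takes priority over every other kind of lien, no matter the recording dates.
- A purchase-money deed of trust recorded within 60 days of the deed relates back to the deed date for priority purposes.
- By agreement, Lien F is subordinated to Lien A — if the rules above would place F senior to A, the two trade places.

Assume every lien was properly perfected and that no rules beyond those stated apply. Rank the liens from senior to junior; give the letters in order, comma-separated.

A, F, B, D, C, E

First, effective dates: B is treated as recorded 2 September 2024, the work-commencement date; C's effective date is the deed date, 4 May 2025.
A, as a condominium assessment lien, has superpriority and ranks first.
The other liens, earliest effective date first: F (23 January 2024), B (2 September 2024), D (10 February 2025), C (4 May 2025), E (21 July 2025).
Since F is not senior to A, the subordination leaves the order unchanged.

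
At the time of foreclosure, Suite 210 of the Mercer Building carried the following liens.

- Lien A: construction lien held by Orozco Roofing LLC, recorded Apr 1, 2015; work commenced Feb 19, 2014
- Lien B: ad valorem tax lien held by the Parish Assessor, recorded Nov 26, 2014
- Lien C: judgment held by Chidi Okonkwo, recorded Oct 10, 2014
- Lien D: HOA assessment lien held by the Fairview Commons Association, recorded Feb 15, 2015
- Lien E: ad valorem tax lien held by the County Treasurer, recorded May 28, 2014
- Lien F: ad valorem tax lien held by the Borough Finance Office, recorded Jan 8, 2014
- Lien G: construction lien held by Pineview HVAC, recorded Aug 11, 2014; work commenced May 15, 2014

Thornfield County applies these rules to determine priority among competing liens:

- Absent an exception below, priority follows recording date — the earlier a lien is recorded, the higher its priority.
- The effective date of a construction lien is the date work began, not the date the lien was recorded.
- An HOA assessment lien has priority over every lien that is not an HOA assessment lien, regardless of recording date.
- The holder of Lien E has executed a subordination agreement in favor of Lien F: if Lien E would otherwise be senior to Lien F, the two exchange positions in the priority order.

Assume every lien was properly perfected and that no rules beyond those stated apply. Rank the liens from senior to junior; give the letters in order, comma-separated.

Effective dates: A relates back to Feb 19, 2014 (work commenced); G relates back to May 15, 2014 (work commenced).
As an HOA assessment lien, D is senior to every other lien.
Ordering the rest by effective date: F (Jan 8, 2014), A (Feb 19, 2014), G (May 15, 2014), E (May 28, 2014), C (Oct 10, 2014), B (Nov 26, 2014).
E is already junior to F, so the subordination agreement changes nothing.

D, F, A, G, E, C, B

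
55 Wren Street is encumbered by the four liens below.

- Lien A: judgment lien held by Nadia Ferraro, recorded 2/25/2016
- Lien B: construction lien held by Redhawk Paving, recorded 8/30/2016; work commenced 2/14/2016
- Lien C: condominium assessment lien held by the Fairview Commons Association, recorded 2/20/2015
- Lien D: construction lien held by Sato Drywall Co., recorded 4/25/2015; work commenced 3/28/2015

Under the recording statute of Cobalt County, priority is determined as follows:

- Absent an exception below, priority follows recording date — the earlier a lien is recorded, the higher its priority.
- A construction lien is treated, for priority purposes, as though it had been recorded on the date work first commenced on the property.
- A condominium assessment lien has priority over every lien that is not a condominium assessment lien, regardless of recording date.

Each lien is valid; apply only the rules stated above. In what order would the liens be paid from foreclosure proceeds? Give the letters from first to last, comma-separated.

C, D, B, A

First, effective dates: B's effective date is 2/14/2016, when work began; D relates back to 3/28/2015 (work commenced).
As a condominium assessment lien, C is senior to every other lien.
The other liens, earliest effective date first: D (3/28/2015), B (2/14/2016), A (2/25/2016).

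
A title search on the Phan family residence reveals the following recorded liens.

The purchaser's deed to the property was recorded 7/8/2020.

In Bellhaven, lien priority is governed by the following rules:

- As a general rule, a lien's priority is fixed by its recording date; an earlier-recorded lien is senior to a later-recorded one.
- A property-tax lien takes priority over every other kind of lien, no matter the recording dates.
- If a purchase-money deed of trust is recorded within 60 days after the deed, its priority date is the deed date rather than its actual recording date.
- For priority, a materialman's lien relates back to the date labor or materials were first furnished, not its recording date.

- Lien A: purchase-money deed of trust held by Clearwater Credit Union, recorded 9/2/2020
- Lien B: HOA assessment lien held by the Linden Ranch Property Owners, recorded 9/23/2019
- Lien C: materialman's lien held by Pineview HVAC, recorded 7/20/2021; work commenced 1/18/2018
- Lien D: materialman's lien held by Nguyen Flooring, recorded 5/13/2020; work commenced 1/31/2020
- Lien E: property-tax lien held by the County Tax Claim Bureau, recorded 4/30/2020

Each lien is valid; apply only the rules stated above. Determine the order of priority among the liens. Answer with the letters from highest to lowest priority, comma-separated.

E, C, B, D, A

Effective dates after the stated exceptions: A relates back to the deed date 7/8/2020; C is treated as recorded 1/18/2018, the work-commencement date; D's effective date is 1/31/2020, when work began.
E is a property-tax lien, so it outranks all other liens regardless of date.
Ordering the rest by effective date: C (1/18/2018), B (9/23/2019), D (1/31/2020), A (7/8/2020).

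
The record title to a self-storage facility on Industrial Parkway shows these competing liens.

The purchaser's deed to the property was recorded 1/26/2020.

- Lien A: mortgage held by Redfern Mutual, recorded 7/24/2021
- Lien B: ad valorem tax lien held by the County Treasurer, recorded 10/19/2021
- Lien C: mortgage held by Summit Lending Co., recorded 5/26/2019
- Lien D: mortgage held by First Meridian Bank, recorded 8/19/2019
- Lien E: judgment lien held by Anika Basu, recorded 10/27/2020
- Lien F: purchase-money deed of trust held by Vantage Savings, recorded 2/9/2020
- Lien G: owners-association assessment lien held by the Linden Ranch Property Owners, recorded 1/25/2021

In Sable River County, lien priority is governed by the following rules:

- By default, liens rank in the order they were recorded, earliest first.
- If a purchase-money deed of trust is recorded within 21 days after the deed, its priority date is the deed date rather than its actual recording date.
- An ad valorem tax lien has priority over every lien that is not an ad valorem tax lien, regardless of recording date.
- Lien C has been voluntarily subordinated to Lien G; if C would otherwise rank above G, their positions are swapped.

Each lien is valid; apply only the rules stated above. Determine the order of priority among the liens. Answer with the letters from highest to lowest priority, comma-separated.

Effective dates after the stated exceptions: F's effective date is the deed date, 1/26/2020.
B is an ad valorem tax lien, so it outranks all other liens regardless of date.
Remaining liens by effective date: C (5/26/2019), D (8/19/2019), F (1/26/2020), E (10/27/2020), G (1/25/2021), A (7/24/2021).
Because C would otherwise rank above G, the subordination swaps them.

B, G, D, F, E, C, A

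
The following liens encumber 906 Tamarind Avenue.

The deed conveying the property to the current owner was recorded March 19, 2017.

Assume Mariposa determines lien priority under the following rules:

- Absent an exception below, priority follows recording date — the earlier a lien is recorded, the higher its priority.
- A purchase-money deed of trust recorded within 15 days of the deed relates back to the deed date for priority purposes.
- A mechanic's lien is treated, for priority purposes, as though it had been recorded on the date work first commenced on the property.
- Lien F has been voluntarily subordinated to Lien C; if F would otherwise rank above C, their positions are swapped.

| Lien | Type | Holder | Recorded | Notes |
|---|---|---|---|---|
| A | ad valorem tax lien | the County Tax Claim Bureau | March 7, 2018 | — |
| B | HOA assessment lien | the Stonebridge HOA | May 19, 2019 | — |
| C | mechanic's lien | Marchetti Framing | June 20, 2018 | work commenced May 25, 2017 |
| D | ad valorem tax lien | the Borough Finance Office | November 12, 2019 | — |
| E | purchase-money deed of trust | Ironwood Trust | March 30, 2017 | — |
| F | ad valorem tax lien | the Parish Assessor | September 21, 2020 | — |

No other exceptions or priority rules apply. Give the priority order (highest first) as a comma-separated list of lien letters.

Adjusting effective dates: C is treated as recorded May 25, 2017, the work-commencement date; E relates back to the deed date March 19, 2017.
By effective date, earliest first: E (March 19, 2017), C (May 25, 2017), A (March 7, 2018), B (May 19, 2019), D (November 12, 2019), F (September 21, 2020).
F is already junior to C, so the subordination agreement changes nothing.

E, C, A, B, D, F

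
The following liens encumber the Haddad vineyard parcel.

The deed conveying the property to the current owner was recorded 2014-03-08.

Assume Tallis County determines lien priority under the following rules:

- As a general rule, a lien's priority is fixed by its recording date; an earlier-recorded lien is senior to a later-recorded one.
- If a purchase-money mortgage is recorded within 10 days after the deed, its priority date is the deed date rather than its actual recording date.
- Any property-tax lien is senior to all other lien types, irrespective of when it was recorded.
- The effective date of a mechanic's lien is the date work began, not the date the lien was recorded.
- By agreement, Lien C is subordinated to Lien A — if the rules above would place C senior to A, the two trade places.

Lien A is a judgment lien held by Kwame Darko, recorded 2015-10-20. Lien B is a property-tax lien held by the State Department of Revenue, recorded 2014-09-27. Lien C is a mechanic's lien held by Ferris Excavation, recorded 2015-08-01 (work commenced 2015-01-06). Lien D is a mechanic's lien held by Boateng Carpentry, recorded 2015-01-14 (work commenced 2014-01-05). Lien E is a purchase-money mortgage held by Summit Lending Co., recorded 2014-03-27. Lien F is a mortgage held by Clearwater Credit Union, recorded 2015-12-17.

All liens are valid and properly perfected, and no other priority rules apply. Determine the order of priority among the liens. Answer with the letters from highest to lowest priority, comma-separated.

Effective dates: C relates back to 2015-01-06 (work commenced); D relates back to 2014-01-05 (work commenced); E missed the 10-day window (19 days after the deed), so its recording date stands.
As a property-tax lien, B is senior to every other lien.
Among the remaining liens, by effective date: D (2014-01-05), E (2014-03-27), C (2015-01-06), A (2015-10-20), F (2015-12-17).
C would otherwise be senior to A, so under the subordination agreement C and A exchange positions.

B, D, E, A, C, F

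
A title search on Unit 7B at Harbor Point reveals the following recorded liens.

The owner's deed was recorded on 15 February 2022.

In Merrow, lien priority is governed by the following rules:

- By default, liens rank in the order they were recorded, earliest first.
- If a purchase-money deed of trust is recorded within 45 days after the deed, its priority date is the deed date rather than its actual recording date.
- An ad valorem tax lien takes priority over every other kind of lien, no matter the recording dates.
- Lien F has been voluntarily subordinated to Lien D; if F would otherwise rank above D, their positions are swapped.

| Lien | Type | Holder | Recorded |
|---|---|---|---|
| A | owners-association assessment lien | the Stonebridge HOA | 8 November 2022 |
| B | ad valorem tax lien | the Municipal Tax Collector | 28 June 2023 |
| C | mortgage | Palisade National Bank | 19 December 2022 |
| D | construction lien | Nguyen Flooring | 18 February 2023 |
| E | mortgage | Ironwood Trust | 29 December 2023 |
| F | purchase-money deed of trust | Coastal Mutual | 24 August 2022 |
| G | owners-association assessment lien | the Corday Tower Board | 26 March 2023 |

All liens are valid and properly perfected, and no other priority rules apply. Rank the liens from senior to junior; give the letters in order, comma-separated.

B, D, A, C, F, G, E

Effective dates after the stated exceptions: F was recorded 190 days after the deed — beyond 45 days — so no relation-back applies.
B is an ad valorem tax lien and takes priority over every other lien.
Among the remaining liens, by effective date: F (24 August 2022), A (8 November 2022), C (19 December 2022), D (18 February 2023), G (26 March 2023), E (29 December 2023).
The subordination applies — F was senior to D — so F and D swap.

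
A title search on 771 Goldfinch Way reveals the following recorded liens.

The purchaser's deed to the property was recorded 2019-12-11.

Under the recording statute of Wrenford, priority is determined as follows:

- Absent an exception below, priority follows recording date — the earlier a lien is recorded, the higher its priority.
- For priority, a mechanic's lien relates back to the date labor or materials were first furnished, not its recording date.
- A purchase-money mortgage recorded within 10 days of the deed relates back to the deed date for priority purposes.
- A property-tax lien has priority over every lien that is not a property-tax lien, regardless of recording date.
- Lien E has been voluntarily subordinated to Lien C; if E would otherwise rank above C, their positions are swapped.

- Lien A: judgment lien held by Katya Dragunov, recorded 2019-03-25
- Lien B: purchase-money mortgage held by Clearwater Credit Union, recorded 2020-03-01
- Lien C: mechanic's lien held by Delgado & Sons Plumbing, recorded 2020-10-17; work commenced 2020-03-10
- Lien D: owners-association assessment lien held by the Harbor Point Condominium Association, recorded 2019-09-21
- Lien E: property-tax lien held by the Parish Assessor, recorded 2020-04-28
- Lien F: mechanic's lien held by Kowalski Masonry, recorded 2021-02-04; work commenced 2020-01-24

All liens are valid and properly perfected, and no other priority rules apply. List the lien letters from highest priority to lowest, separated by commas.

C, A, D, F, B, E

Effective dates: B was recorded 81 days after the deed — beyond 10 days — so no relation-back applies; C is treated as recorded 2020-03-10, the work-commencement date; F is treated as recorded 2020-01-24, the work-commencement date.
As a property-tax lien, E is senior to every other lien.
The other liens, earliest effective date first: A (2019-03-25), D (2019-09-21), F (2020-01-24), B (2020-03-01), C (2020-03-10).
The subordination applies — E was senior to C — so E and C swap.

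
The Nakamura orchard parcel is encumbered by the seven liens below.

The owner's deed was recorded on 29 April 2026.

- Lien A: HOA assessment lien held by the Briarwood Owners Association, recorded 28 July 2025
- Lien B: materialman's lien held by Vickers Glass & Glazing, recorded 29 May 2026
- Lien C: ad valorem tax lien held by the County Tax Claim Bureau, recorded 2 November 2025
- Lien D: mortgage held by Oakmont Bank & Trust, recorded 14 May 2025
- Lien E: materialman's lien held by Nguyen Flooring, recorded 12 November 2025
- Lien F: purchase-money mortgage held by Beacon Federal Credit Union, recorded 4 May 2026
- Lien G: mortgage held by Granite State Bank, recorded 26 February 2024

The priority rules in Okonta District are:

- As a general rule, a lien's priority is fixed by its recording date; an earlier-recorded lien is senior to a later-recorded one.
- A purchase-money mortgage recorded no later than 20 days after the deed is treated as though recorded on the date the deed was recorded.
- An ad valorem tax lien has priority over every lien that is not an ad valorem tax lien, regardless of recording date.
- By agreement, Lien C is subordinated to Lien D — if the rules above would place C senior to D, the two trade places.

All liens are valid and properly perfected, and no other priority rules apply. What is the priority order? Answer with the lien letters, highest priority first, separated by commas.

First, effective dates: F relates back to the deed date 29 April 2026.
C is an ad valorem tax lien and takes priority over every other lien.
Ordering the rest by effective date: G (26 February 2024), D (14 May 2025), A (28 July 2025), E (12 November 2025), F (29 April 2026), B (29 May 2026).
The subordination applies — C was senior to D — so C and D swap.

D, G, C, A, E, F, B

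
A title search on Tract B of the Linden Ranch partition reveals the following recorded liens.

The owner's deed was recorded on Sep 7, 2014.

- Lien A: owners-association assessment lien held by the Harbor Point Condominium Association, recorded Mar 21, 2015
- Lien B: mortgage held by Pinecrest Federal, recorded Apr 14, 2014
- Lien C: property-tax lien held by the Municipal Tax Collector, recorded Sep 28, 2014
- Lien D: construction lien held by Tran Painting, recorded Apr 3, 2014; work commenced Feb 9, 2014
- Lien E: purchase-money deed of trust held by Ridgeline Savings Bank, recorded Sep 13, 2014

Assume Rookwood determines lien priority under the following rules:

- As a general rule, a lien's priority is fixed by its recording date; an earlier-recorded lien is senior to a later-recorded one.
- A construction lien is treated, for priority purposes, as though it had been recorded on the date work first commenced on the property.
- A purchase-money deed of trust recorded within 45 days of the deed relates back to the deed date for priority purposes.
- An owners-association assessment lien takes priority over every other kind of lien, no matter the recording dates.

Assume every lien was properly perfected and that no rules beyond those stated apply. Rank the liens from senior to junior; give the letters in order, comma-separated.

Adjusting effective dates: D's effective date is Feb 9, 2014, when work began; E was recorded within the 45-day window, so its effective date is the deed date Sep 7, 2014.
A, as an owners-association assessment lien, has superpriority and ranks first.
The other liens, earliest effective date first: D (Feb 9, 2014), B (Apr 14, 2014), E (Sep 7, 2014), C (Sep 28, 2014).

A, D, B, E, C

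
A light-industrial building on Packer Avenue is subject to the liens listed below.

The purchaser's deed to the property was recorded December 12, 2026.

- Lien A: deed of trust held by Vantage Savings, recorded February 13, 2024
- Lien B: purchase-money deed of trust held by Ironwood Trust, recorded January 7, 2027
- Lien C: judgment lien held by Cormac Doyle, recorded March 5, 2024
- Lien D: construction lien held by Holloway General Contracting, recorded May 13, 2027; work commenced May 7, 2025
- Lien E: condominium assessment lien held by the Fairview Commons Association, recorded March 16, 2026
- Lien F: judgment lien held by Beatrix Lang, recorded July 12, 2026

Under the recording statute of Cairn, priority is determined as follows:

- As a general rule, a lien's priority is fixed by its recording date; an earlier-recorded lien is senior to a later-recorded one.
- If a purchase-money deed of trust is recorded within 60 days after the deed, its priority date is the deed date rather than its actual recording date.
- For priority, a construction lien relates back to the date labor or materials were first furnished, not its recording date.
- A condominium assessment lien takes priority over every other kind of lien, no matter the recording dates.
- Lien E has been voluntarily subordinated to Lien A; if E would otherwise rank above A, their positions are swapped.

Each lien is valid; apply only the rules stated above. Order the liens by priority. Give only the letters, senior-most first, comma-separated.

A, E, C, D, F, B

First, effective dates: B relates back to the deed date December 12, 2026; D relates back to May 7, 2025 (work commenced).
As a condominium assessment lien, E is senior to every other lien.
Among the remaining liens, by effective date: A (February 13, 2024), C (March 5, 2024), D (May 7, 2025), F (July 12, 2026), B (December 12, 2026).
The subordination applies — E was senior to A — so E and A swap.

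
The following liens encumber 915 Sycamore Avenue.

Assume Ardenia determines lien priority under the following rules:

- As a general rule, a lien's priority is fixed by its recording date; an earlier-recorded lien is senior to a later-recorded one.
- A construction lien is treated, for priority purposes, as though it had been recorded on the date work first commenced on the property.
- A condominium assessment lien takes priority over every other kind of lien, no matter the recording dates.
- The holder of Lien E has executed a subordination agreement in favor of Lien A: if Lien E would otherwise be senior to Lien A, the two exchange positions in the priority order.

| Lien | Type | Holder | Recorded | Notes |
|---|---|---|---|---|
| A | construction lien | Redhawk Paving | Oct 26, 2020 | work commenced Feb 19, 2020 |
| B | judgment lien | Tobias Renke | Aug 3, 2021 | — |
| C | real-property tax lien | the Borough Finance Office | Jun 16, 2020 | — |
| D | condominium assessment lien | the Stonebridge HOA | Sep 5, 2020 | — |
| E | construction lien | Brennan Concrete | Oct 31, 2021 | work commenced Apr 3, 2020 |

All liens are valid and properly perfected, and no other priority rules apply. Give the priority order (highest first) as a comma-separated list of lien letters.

D, A, E, C, B

Adjusting effective dates: A relates back to Feb 19, 2020 (work commenced); E is treated as recorded Apr 3, 2020, the work-commencement date.
D, as a condominium assessment lien, has superpriority and ranks first.
Remaining liens by effective date: A (Feb 19, 2020), E (Apr 3, 2020), C (Jun 16, 2020), B (Aug 3, 2021).
Since E is not senior to A, the subordination leaves the order unchanged.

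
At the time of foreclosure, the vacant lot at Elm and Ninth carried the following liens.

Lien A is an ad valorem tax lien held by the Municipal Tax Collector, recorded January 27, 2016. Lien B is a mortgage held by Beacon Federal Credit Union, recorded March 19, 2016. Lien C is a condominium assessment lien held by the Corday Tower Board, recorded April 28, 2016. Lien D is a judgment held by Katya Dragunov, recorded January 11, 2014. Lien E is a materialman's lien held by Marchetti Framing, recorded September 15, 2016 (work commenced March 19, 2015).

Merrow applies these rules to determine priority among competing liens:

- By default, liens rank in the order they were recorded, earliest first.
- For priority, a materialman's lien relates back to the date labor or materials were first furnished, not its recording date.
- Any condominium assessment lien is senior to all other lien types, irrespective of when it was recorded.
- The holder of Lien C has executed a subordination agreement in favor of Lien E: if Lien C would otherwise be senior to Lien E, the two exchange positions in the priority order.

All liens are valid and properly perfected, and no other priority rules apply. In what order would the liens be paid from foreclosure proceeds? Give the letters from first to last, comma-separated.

Effective dates: E's effective date is March 19, 2015, when work began.
C, as a condominium assessment lien, has superpriority and ranks first.
The other liens, earliest effective date first: D (January 11, 2014), E (March 19, 2015), A (January 27, 2016), B (March 19, 2016).
C would otherwise be senior to E, so under the subordination agreement C and E exchange positions.

E, D, C, A, B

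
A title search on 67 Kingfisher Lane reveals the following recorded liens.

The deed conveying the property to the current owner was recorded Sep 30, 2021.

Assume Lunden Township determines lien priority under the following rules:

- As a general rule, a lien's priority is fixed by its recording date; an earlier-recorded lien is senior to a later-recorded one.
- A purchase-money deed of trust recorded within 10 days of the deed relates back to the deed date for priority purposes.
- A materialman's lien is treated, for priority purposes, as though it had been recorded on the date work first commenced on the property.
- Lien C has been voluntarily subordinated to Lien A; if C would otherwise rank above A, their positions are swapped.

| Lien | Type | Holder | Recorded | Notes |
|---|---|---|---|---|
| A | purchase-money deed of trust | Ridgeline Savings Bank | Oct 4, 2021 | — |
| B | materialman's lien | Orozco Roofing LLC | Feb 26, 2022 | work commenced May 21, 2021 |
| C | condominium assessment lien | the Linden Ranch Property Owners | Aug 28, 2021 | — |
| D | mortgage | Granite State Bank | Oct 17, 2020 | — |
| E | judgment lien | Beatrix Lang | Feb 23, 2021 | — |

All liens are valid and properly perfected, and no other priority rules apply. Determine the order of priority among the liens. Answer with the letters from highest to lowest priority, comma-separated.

Effective dates: A's effective date is the deed date, Sep 30, 2021; B relates back to May 21, 2021 (work commenced).
By effective date: D (Oct 17, 2020), E (Feb 23, 2021), B (May 21, 2021), C (Aug 28, 2021), A (Sep 30, 2021).
C would otherwise be senior to A, so under the subordination agreement C and A exchange positions.

D, E, B, A, C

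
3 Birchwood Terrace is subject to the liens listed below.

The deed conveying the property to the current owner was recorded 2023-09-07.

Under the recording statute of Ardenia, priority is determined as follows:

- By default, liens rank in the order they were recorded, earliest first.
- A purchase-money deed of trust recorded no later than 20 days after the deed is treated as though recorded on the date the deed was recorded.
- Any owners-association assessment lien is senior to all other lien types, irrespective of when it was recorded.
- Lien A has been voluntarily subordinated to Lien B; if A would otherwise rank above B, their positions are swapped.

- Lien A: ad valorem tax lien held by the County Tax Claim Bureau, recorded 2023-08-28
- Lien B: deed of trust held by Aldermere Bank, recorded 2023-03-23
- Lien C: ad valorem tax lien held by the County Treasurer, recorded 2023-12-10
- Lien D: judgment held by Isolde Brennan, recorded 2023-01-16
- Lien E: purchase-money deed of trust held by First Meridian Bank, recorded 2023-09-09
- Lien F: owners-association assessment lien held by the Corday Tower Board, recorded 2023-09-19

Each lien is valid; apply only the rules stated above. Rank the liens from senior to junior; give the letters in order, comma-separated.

Adjusting effective dates: E was recorded within the 20-day window, so its effective date is the deed date 2023-09-07.
As an owners-association assessment lien, F is senior to every other lien.
Ordering the rest by effective date: D (2023-01-16), B (2023-03-23), A (2023-08-28), E (2023-09-07), C (2023-12-10).
A already ranks below B; the subordination has no effect.

F, D, B, A, E, C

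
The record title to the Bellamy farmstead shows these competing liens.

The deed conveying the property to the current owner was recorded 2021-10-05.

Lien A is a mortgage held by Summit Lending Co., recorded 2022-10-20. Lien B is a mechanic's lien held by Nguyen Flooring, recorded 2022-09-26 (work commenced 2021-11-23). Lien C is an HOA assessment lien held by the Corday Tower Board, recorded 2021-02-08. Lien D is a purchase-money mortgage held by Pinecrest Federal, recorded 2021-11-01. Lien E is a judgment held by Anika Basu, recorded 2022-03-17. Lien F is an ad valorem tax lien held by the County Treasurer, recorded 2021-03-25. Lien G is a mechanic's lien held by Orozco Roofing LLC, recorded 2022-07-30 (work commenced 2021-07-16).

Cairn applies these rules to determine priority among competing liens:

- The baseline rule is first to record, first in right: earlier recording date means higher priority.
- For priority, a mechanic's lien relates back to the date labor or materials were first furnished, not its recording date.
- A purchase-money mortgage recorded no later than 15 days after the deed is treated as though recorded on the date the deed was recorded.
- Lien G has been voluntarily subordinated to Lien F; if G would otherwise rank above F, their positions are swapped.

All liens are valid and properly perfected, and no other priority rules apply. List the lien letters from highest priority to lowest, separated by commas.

Effective dates: B is treated as recorded 2021-11-23, the work-commencement date; D missed the 15-day window (27 days after the deed), so its recording date stands; G's effective date is 2021-07-16, when work began.
By effective date: C (2021-02-08), F (2021-03-25), G (2021-07-16), D (2021-11-01), B (2021-11-23), E (2022-03-17), A (2022-10-20).
G already ranks below F; the subordination has no effect.

C, F, G, D, B, E, A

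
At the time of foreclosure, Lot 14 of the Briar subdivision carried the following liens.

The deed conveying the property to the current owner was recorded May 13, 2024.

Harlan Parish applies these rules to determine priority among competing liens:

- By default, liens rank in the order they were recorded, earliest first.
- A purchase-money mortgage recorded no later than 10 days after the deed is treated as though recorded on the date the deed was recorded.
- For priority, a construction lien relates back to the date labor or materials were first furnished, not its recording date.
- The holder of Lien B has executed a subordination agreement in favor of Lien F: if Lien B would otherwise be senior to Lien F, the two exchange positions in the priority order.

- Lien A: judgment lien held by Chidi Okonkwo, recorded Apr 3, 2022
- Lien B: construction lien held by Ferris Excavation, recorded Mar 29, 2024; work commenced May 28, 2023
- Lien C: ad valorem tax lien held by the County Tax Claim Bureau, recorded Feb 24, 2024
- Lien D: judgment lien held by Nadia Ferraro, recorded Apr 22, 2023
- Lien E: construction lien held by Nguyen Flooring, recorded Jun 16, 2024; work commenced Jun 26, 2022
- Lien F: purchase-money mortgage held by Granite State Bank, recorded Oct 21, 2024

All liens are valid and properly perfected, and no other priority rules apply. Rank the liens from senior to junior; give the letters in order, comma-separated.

First, effective dates: B's effective date is May 28, 2023, when work began; E relates back to Jun 26, 2022 (work commenced); F was recorded 161 days after the deed, outside the 10-day window, so it keeps its recording date.
Ordering by effective date: A (Apr 3, 2022), E (Jun 26, 2022), D (Apr 22, 2023), B (May 28, 2023), C (Feb 24, 2024), F (Oct 21, 2024).
Because B would otherwise rank above F, the subordination swaps them.

A, E, D, F, C, B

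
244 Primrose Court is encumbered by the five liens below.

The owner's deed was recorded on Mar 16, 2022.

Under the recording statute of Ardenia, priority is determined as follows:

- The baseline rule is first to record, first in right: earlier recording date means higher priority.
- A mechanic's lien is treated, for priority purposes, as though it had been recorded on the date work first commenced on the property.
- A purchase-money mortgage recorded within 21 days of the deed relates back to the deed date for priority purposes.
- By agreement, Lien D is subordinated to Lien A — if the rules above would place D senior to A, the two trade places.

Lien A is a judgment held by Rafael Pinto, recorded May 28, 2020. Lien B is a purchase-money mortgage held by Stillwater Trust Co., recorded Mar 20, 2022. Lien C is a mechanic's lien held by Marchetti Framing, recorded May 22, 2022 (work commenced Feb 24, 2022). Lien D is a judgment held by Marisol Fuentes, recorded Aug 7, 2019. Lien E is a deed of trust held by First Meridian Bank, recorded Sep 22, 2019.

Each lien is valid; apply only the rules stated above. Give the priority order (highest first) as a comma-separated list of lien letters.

Adjusting effective dates: B relates back to the deed date Mar 16, 2022; C is treated as recorded Feb 24, 2022, the work-commencement date.
By effective date, earliest first: D (Aug 7, 2019), E (Sep 22, 2019), A (May 28, 2020), C (Feb 24, 2022), B (Mar 16, 2022).
D is senior to A before the subordination, so the two trade places.

A, E, D, C, B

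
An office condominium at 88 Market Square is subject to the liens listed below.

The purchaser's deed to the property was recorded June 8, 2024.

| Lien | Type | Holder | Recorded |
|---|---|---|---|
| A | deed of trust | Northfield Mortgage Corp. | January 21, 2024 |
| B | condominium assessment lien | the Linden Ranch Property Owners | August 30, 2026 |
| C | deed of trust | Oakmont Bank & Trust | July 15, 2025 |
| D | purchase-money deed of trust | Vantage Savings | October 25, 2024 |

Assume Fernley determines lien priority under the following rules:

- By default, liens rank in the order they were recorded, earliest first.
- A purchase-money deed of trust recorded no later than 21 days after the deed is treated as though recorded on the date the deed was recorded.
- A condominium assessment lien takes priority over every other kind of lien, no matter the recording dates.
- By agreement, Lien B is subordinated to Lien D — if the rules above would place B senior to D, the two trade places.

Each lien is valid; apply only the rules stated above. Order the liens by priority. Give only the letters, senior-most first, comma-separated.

D, A, B, C

Effective dates: D was recorded 139 days after the deed — beyond 21 days — so no relation-back applies.
B is a condominium assessment lien and takes priority over every other lien.
Among the remaining liens, by effective date: A (January 21, 2024), D (October 25, 2024), C (July 15, 2025).
Because B would otherwise rank above D, the subordination swaps them.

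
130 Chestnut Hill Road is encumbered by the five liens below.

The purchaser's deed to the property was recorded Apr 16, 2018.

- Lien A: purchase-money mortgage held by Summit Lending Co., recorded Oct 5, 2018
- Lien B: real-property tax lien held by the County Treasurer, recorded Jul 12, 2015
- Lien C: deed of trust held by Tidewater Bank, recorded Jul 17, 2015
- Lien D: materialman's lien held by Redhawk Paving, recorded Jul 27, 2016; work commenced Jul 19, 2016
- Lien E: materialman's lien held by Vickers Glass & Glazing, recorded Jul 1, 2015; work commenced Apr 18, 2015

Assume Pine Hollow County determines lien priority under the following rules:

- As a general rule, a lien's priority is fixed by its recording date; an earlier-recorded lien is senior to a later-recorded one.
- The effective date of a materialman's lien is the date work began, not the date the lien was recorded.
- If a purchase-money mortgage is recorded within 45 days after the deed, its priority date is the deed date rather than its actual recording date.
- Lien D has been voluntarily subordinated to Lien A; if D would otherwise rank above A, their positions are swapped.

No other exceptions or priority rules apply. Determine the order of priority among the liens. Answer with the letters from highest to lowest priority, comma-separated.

E, B, C, A, D

Adjusting effective dates: A was recorded 172 days after the deed, outside the 45-day window, so it keeps its recording date; D relates back to Jul 19, 2016 (work commenced); E relates back to Apr 18, 2015 (work commenced).
Ordering by effective date: E (Apr 18, 2015), B (Jul 12, 2015), C (Jul 17, 2015), D (Jul 19, 2016), A (Oct 5, 2018).
The subordination applies — D was senior to A — so D and A swap.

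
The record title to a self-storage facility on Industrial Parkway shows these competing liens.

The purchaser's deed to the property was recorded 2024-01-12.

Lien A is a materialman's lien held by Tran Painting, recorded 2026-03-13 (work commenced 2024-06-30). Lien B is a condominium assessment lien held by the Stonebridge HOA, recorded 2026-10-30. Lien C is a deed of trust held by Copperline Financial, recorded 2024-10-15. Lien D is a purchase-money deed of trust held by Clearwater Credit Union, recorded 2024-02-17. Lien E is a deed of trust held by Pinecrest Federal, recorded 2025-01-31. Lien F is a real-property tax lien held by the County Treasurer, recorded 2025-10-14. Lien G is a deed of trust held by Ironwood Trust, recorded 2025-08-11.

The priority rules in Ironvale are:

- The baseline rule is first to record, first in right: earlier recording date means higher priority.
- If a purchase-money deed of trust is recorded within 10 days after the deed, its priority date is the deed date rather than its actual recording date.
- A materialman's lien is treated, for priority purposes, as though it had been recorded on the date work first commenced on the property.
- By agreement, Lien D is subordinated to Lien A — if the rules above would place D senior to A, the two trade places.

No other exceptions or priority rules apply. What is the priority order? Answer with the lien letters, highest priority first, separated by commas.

Effective dates after the stated exceptions: A is treated as recorded 2024-06-30, the work-commencement date; D was recorded 36 days after the deed — beyond 10 days — so no relation-back applies.
Ordering by effective date: D (2024-02-17), A (2024-06-30), C (2024-10-15), E (2025-01-31), G (2025-08-11), F (2025-10-14), B (2026-10-30).
Because D would otherwise rank above A, the subordination swaps them.

A, D, C, E, G, F, B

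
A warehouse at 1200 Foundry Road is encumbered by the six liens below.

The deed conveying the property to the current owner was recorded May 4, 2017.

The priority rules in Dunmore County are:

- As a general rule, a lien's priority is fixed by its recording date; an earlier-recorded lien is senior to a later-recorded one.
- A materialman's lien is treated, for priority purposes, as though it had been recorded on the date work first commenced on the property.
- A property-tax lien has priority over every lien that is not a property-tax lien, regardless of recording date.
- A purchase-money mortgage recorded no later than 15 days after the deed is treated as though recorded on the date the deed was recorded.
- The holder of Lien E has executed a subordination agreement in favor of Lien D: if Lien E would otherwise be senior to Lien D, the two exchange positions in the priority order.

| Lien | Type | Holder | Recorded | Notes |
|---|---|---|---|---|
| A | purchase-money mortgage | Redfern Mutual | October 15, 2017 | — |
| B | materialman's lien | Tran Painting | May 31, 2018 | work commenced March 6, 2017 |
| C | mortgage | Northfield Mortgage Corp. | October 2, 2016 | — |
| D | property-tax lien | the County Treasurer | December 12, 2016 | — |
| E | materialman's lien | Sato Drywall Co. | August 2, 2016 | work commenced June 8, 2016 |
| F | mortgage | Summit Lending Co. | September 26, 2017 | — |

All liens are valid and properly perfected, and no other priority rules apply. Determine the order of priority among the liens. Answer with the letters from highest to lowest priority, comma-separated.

D, E, C, B, F, A

Adjusting effective dates: A was recorded 164 days after the deed — beyond 15 days — so no relation-back applies; B relates back to March 6, 2017 (work commenced); E relates back to June 8, 2016 (work commenced).
D is a property-tax lien, so it outranks all other liens regardless of date.
The other liens, earliest effective date first: E (June 8, 2016), C (October 2, 2016), B (March 6, 2017), F (September 26, 2017), A (October 15, 2017).
Since E is not senior to D, the subordination leaves the order unchanged.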